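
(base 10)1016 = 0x3f8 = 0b1111111000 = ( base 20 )2AG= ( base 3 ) 1101122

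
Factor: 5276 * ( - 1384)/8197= - 2^5 * 7^(-1 )*173^1*1171^( - 1 )* 1319^1 = - 7301984/8197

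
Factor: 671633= 671633^1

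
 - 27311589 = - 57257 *477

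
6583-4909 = 1674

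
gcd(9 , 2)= 1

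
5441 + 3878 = 9319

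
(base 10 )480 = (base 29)gg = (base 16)1E0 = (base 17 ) 1b4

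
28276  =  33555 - 5279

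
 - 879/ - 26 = 33 + 21/26 = 33.81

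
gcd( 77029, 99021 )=1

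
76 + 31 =107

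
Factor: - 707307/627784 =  - 2^( - 3)*3^1*43^1 * 97^( - 1 )*809^( - 1 )*5483^1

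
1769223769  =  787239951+981983818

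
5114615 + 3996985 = 9111600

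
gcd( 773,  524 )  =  1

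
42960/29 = 1481 +11/29 = 1481.38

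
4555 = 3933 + 622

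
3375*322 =1086750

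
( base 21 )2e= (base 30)1q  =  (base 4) 320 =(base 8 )70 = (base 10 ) 56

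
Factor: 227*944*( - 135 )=-2^4 * 3^3*5^1 * 59^1*227^1 = - 28928880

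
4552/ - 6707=-4552/6707 = - 0.68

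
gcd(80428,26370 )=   2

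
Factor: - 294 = -2^1*3^1*7^2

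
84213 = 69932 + 14281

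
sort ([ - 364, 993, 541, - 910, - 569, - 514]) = [-910,-569,- 514,-364, 541,993]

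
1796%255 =11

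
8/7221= 8/7221 = 0.00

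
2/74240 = 1/37120 = 0.00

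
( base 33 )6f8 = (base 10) 7037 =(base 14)27c9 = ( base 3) 100122122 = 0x1B7D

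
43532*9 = 391788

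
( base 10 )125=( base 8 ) 175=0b1111101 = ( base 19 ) 6B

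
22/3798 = 11/1899 = 0.01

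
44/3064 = 11/766 = 0.01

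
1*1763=1763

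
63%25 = 13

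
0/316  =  0=   0.00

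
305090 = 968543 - 663453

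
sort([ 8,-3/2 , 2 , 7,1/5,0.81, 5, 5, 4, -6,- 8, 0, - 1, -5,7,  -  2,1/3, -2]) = [-8, - 6, - 5, - 2, - 2,- 3/2, - 1, 0, 1/5,  1/3,  0.81,2, 4,5, 5,  7,7,8]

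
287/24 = 11 + 23/24 =11.96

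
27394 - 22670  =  4724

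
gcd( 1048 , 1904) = 8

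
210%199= 11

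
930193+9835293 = 10765486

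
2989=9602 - 6613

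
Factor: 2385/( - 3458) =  - 2^ ( - 1) * 3^2*5^1 * 7^ ( - 1)*13^( - 1)*19^( - 1) * 53^1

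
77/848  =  77/848 = 0.09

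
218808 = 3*72936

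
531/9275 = 531/9275  =  0.06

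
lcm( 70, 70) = 70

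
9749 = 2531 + 7218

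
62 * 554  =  34348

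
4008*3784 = 15166272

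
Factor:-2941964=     -  2^2*735491^1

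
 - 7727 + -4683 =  - 12410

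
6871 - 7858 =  - 987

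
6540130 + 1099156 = 7639286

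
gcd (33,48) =3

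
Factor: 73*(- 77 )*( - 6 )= 2^1 * 3^1*7^1*11^1*73^1 = 33726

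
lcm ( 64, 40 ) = 320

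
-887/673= -887/673=- 1.32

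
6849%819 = 297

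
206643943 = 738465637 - 531821694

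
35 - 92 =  - 57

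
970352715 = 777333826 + 193018889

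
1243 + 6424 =7667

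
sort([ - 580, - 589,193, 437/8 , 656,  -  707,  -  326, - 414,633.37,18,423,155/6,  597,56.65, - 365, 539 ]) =[-707, - 589, - 580, - 414,-365, - 326,18, 155/6,437/8,56.65,193,423,  539,597, 633.37, 656]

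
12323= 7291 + 5032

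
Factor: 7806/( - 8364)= - 2^( - 1 )*17^( - 1 ) * 41^( - 1)*1301^1 = - 1301/1394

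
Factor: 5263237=7^2*233^1*461^1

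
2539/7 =362 + 5/7  =  362.71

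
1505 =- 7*( - 215 )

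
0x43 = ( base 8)103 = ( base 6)151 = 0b1000011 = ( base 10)67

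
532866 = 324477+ 208389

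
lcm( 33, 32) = 1056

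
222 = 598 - 376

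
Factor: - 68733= - 3^2*7^1*1091^1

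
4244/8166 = 2122/4083= 0.52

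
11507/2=11507/2  =  5753.50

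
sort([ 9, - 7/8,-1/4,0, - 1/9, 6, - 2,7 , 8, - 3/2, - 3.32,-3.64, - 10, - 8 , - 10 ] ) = [  -  10, - 10 , - 8, - 3.64, - 3.32, - 2,  -  3/2, - 7/8,-1/4, - 1/9 , 0, 6,  7, 8 , 9]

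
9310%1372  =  1078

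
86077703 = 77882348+8195355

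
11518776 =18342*628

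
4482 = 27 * 166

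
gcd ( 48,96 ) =48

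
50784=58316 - 7532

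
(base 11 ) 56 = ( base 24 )2D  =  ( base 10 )61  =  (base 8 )75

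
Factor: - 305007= - 3^1 * 19^1*5351^1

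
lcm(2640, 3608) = 108240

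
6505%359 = 43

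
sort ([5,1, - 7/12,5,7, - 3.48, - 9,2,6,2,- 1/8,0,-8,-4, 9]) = [- 9, - 8, - 4, - 3.48, - 7/12,-1/8,0  ,  1,2,2 , 5,5,6, 7,9] 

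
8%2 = 0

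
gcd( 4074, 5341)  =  7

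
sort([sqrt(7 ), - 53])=[-53, sqrt(7)] 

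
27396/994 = 13698/497 = 27.56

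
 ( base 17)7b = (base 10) 130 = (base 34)3s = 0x82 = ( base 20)6A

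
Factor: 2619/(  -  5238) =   -  2^( - 1) = - 1/2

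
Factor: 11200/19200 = 2^(- 2) * 3^ ( - 1 ) * 7^1 = 7/12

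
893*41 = 36613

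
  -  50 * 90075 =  - 4503750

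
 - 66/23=- 66/23  =  -  2.87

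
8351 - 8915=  -564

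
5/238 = 5/238 =0.02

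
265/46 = 5+35/46 =5.76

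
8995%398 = 239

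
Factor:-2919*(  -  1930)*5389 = 30359847630 = 2^1*3^1*5^1* 7^1*17^1*139^1*193^1*  317^1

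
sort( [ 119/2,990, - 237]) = [ -237, 119/2, 990]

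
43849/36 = 43849/36 = 1218.03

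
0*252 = 0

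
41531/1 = 41531=41531.00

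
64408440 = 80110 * 804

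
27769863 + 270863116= 298632979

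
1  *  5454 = 5454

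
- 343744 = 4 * (-85936 )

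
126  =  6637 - 6511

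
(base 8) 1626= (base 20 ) 25i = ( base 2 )1110010110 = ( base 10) 918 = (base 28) 14M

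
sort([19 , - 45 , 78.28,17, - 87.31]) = [ -87.31, -45, 17,19, 78.28]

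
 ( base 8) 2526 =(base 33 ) 18d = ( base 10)1366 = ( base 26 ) 20e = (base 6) 10154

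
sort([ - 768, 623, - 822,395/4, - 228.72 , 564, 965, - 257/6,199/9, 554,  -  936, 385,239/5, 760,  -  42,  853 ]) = [ - 936,  -  822,- 768, - 228.72, - 257/6,- 42, 199/9,239/5, 395/4, 385,554, 564,623, 760,853,965 ]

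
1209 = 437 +772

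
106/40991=106/40991 = 0.00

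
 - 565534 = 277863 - 843397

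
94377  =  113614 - 19237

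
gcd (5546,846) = 94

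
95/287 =95/287 = 0.33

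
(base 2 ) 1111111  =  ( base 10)127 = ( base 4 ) 1333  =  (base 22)5h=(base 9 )151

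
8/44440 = 1/5555 = 0.00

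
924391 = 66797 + 857594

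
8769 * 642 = 5629698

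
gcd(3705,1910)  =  5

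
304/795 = 304/795 = 0.38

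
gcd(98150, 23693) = 1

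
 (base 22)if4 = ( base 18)19GA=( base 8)21526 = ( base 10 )9046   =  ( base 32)8QM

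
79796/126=39898/63 = 633.30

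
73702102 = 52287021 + 21415081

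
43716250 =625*69946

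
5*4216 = 21080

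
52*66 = 3432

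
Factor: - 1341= - 3^2*149^1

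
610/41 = 610/41= 14.88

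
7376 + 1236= 8612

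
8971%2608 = 1147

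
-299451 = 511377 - 810828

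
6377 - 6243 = 134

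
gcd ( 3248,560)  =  112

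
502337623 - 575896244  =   - 73558621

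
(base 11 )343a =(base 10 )4520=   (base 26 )6HM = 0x11a8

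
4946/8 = 618 + 1/4 = 618.25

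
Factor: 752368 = 2^4*59^1*797^1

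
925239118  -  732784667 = 192454451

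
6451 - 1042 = 5409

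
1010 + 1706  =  2716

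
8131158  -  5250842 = 2880316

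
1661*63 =104643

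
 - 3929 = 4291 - 8220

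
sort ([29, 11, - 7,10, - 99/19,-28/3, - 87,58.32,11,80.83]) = [ - 87, - 28/3, - 7,- 99/19, 10,  11 , 11,29 , 58.32,80.83]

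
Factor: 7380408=2^3*3^1 * 7^1* 197^1*223^1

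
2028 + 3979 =6007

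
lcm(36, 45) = 180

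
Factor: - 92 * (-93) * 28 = 2^4 * 3^1*7^1 * 23^1 * 31^1  =  239568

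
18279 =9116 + 9163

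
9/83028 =3/27676 =0.00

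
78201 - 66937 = 11264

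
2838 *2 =5676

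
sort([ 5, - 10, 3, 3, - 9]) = [ - 10, - 9,3,3 , 5 ] 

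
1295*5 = 6475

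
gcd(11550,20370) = 210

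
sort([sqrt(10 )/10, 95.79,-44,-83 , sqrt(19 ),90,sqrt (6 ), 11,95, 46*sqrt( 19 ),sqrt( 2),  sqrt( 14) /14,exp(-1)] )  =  [ - 83,-44,sqrt(14)/14 , sqrt(10 ) /10,exp(-1 ),sqrt( 2 ),sqrt( 6 ),sqrt ( 19),11, 90,95,95.79, 46*sqrt( 19) ]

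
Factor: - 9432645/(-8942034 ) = 2^(-1 ) * 5^1*17^(-1 )*19^1*23^1*29^( - 1)  *  1439^1*3023^(-1 )= 3144215/2980678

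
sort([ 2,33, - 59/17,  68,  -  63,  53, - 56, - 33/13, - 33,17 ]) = [  -  63, - 56, - 33,-59/17 , - 33/13,2,  17,  33,53, 68]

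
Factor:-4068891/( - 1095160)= 2^ ( - 3 )*3^2 * 5^ ( -1 ) *11^(  -  1)* 19^ (-1) * 131^(-1) * 293^1 * 1543^1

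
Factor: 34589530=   2^1*5^1*223^1*15511^1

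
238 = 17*14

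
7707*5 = 38535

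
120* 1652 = 198240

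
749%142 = 39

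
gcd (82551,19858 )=1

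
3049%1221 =607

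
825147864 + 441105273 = 1266253137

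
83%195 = 83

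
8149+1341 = 9490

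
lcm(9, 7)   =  63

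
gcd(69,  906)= 3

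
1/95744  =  1/95744 = 0.00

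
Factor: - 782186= - 2^1 * 113^1*3461^1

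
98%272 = 98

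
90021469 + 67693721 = 157715190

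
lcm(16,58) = 464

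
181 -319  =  -138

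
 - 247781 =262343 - 510124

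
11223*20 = 224460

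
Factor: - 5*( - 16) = 2^4*5^1=80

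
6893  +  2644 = 9537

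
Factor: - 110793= - 3^1*36931^1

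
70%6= 4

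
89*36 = 3204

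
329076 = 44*7479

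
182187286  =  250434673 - 68247387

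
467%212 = 43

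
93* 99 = 9207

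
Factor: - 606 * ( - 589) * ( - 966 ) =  - 344798244= -  2^2*3^2*7^1 * 19^1* 23^1*31^1 * 101^1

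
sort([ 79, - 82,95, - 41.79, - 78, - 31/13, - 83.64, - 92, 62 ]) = [ - 92, - 83.64, - 82, - 78, - 41.79,- 31/13,62,79,95]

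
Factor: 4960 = 2^5*5^1*31^1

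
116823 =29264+87559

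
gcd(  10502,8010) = 178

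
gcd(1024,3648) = 64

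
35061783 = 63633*551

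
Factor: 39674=2^1 *83^1*239^1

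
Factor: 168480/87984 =2^1*3^2* 5^1*47^( - 1 ) = 90/47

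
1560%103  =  15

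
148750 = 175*850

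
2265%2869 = 2265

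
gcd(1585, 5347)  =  1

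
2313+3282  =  5595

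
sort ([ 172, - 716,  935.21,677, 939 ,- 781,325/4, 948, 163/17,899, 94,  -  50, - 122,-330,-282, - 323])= [ - 781, - 716,-330, - 323,-282, - 122, - 50, 163/17, 325/4,94,  172,  677,  899, 935.21, 939, 948 ] 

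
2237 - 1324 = 913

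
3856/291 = 13 + 73/291 = 13.25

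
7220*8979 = 64828380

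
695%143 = 123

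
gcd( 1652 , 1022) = 14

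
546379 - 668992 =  - 122613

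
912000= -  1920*( - 475)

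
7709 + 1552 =9261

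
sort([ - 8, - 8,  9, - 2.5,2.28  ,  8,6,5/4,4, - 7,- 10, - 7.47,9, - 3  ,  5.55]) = [  -  10 , - 8, - 8, - 7.47, - 7, - 3, - 2.5,  5/4,2.28, 4,5.55, 6, 8, 9,9]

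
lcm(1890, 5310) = 111510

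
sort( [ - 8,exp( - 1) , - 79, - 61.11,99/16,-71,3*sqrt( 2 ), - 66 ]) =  [  -  79, - 71, - 66, - 61.11, - 8,  exp( - 1 ),3 * sqrt( 2 ),99/16 ]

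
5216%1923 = 1370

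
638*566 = 361108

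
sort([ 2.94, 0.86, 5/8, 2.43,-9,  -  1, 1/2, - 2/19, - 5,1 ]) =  [ - 9, - 5, -1, - 2/19, 1/2,  5/8, 0.86,1,2.43,2.94]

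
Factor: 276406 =2^1 * 13^1*10631^1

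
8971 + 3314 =12285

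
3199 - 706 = 2493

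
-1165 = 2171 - 3336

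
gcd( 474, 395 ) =79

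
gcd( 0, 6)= 6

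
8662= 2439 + 6223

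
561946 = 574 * 979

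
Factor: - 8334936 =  - 2^3*3^2 *115763^1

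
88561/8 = 88561/8 = 11070.12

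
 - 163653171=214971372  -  378624543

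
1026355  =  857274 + 169081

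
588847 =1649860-1061013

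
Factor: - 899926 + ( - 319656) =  - 1219582 = -  2^1 * 7^1*13^1 * 6701^1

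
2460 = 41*60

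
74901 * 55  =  4119555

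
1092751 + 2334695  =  3427446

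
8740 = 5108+3632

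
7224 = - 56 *( - 129 )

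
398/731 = 398/731 = 0.54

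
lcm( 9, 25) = 225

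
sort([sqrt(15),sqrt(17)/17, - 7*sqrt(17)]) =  [ - 7*sqrt( 17) , sqrt(17) /17, sqrt(15 )]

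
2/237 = 2/237=0.01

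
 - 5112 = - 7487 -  - 2375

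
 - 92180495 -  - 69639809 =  - 22540686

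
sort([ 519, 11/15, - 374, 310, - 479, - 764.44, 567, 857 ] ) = [ - 764.44, - 479, - 374, 11/15, 310,519, 567,857 ] 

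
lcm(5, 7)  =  35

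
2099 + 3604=5703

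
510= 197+313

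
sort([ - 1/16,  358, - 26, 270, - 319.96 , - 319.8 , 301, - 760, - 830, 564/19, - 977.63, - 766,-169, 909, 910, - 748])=[-977.63,-830, - 766, - 760 , - 748, - 319.96, - 319.8, - 169, - 26, - 1/16, 564/19, 270 , 301,358,  909,  910] 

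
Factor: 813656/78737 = 2^3*19^1* 53^1*101^1*78737^( - 1 )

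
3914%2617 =1297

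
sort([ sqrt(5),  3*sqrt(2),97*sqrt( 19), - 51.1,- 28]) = [ - 51.1, -28, sqrt(5), 3*sqrt( 2), 97*sqrt( 19)]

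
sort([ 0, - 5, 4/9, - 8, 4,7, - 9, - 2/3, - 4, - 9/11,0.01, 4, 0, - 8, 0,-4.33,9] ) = [ - 9,-8, - 8, - 5, - 4.33, - 4, - 9/11, - 2/3 , 0, 0, 0, 0.01, 4/9,4,4,7 , 9]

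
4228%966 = 364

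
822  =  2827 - 2005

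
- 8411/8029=- 8411/8029 = - 1.05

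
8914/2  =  4457 =4457.00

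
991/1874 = 991/1874 = 0.53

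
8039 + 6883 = 14922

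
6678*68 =454104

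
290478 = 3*96826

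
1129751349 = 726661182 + 403090167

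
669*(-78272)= - 52363968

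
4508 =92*49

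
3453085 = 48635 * 71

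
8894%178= 172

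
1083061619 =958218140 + 124843479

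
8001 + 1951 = 9952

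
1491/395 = 1491/395=3.77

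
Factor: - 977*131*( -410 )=2^1*5^1 * 41^1 * 131^1*977^1 = 52474670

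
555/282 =185/94 = 1.97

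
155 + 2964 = 3119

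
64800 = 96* 675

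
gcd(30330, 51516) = 18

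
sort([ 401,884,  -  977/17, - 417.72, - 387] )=[ - 417.72, - 387,-977/17 , 401,884]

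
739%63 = 46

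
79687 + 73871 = 153558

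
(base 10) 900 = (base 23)1g3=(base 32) S4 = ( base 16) 384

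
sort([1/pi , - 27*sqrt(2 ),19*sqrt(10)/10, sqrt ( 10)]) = [ - 27*sqrt(2 ),1/pi,sqrt( 10),19*sqrt(10)/10 ] 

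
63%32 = 31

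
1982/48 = 41 + 7/24 = 41.29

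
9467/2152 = 9467/2152 = 4.40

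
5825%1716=677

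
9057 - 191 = 8866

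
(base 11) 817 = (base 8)1732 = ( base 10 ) 986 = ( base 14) 506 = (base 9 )1315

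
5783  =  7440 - 1657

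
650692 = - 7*( - 92956 )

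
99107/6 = 99107/6 = 16517.83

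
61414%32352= 29062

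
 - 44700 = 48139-92839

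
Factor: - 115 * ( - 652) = 2^2*5^1*23^1 * 163^1 = 74980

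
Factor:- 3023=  - 3023^1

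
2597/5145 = 53/105= 0.50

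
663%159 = 27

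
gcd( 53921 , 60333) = 7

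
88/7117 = 8/647 = 0.01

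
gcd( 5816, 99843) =1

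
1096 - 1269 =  - 173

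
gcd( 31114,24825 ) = 331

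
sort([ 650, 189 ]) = [189,  650]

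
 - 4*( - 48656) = 194624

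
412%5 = 2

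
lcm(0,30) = 0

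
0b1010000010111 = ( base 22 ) adh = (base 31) 5as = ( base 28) 6FJ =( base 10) 5143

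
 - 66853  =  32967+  - 99820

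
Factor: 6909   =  3^1*7^2*47^1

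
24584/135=182 + 14/135 =182.10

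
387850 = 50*7757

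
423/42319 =423/42319= 0.01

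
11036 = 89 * 124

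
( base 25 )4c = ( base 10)112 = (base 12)94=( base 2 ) 1110000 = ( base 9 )134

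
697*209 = 145673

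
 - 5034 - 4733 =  - 9767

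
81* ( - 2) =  - 162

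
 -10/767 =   -  1 + 757/767 = - 0.01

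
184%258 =184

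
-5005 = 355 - 5360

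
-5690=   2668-8358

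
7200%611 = 479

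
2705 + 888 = 3593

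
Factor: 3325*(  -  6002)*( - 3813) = 76094706450 = 2^1*3^1*5^2*7^1*19^1 * 31^1*41^1*3001^1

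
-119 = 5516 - 5635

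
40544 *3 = 121632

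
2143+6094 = 8237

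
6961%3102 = 757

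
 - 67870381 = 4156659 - 72027040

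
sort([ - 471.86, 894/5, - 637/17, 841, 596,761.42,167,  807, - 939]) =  [- 939,-471.86, - 637/17,167,894/5, 596 , 761.42,  807, 841] 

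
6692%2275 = 2142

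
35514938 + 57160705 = 92675643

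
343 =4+339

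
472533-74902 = 397631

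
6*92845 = 557070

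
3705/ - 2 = - 1853 + 1/2  =  - 1852.50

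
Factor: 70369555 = 5^1*211^1*66701^1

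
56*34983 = 1959048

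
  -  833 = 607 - 1440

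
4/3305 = 4/3305=0.00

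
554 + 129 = 683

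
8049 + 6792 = 14841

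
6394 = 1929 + 4465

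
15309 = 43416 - 28107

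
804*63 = 50652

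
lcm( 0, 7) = 0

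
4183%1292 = 307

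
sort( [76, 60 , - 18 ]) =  [-18, 60,76 ] 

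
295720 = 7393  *40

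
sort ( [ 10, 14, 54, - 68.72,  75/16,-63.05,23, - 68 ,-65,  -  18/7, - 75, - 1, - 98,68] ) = [ - 98, - 75, - 68.72 , - 68, - 65, - 63.05, - 18/7, - 1, 75/16,10, 14, 23, 54,68] 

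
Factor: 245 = 5^1*7^2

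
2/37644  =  1/18822 = 0.00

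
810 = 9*90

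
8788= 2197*4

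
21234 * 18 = 382212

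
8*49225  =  393800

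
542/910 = 271/455=0.60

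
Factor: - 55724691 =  - 3^1*11^1*17^2 * 5843^1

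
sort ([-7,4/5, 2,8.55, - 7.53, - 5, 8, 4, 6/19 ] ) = [  -  7.53,-7 ,-5, 6/19, 4/5, 2 , 4 , 8,  8.55] 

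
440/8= 55 =55.00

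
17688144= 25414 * 696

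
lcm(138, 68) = 4692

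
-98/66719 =- 1 + 66621/66719 = - 0.00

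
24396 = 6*4066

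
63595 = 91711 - 28116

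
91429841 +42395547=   133825388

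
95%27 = 14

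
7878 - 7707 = 171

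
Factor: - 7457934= -2^1 * 3^1 *11^1*17^3 * 23^1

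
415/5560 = 83/1112 = 0.07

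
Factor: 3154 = 2^1*19^1*83^1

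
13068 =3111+9957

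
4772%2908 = 1864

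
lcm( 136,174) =11832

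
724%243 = 238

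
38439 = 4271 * 9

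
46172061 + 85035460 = 131207521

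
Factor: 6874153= 11^1*13^1 * 53^1*907^1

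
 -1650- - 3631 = 1981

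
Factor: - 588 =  - 2^2  *  3^1*7^2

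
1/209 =1/209 = 0.00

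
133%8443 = 133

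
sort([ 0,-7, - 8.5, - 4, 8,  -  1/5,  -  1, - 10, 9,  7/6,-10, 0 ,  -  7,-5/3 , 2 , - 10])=[-10,  -  10,-10, - 8.5, - 7, -7,  -  4,-5/3,  -  1, - 1/5, 0,0 , 7/6  ,  2,8, 9]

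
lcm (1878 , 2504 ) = 7512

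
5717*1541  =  8809897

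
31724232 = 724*43818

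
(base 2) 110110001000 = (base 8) 6610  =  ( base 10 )3464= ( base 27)4K8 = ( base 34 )2xu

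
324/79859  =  324/79859 = 0.00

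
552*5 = 2760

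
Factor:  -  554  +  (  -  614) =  - 1168 = - 2^4*73^1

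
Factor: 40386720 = 2^5*3^1*5^1*11^1* 7649^1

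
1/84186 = 1/84186 = 0.00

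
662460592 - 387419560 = 275041032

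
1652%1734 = 1652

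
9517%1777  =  632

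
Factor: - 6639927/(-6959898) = 2213309/2319966 = 2^(-1 ) * 3^( - 2 )*7^1*11^(-1 ) *29^1*10903^1*11717^( - 1) 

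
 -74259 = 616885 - 691144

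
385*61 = 23485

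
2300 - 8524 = -6224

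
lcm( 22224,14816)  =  44448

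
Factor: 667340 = 2^2*5^1*61^1*547^1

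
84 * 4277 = 359268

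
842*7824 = 6587808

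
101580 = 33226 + 68354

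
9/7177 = 9/7177 = 0.00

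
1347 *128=172416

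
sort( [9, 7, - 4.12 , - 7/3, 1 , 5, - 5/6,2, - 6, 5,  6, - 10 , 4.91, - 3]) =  [-10, - 6, - 4.12, - 3, - 7/3,  -  5/6,1,2,4.91, 5,5, 6,7, 9] 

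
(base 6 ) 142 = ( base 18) 38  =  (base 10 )62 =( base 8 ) 76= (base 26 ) 2A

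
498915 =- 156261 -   -  655176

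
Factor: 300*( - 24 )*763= - 2^5*3^2*5^2 * 7^1*109^1 = -  5493600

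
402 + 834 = 1236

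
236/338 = 118/169= 0.70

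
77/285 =77/285 = 0.27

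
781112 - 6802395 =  - 6021283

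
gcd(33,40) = 1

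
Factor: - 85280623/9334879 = -61^1*401^( - 1)*23279^( - 1) * 1398043^1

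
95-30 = 65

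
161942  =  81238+80704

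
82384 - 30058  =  52326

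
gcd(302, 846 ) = 2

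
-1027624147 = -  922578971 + -105045176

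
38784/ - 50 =  -  19392/25 =-775.68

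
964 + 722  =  1686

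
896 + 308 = 1204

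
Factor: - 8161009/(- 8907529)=41^1*193^( - 1)*46153^(-1 )*199049^1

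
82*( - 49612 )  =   - 4068184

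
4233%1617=999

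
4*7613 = 30452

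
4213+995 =5208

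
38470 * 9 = 346230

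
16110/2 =8055 = 8055.00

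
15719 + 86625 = 102344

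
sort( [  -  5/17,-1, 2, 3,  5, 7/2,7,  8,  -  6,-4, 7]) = [ - 6,-4, -1,  -  5/17,2, 3,  7/2,5,7,7, 8]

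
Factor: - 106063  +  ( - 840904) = - 946967= - 7^1*135281^1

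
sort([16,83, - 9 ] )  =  [ - 9 , 16,83]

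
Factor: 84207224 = 2^3 * 439^1 * 23977^1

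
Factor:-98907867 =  - 3^2 * 41^1 * 268043^1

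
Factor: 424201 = 17^1*24953^1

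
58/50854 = 29/25427=0.00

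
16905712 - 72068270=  - 55162558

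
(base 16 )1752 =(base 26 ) 8LG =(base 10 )5970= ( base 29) 72P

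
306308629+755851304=1062159933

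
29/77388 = 29/77388 = 0.00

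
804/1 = 804=   804.00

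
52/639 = 52/639  =  0.08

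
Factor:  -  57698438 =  - 2^1 * 7^1*317^1*13001^1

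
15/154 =15/154= 0.10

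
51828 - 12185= 39643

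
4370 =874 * 5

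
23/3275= 23/3275 = 0.01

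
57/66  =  19/22 = 0.86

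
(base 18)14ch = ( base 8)16301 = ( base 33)6P2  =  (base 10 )7361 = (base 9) 11078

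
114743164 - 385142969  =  -270399805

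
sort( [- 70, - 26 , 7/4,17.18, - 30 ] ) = [ - 70, - 30, - 26, 7/4, 17.18 ] 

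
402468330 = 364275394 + 38192936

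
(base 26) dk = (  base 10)358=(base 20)hi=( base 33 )as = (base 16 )166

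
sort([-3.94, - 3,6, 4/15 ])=[- 3.94, - 3, 4/15, 6 ]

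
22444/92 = 243 + 22/23 = 243.96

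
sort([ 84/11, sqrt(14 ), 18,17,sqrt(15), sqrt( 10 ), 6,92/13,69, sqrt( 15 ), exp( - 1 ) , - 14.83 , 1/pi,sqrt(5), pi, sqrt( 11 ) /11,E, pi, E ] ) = [ - 14.83,  sqrt(11 ) /11, 1/pi,exp( - 1),  sqrt(5 ), E, E,  pi, pi, sqrt(10), sqrt ( 14 ),sqrt( 15 ), sqrt (15), 6 , 92/13,  84/11, 17,18, 69]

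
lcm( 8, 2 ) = 8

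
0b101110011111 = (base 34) 2JH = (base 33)2o5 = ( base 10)2975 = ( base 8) 5637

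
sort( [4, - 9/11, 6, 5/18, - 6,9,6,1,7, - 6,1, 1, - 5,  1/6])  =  [ - 6, - 6, -5, - 9/11,1/6,5/18, 1, 1,1, 4,6,6, 7,9] 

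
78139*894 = 69856266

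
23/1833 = 23/1833 = 0.01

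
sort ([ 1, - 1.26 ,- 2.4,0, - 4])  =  [ - 4, - 2.4,-1.26, 0, 1]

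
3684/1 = 3684  =  3684.00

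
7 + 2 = 9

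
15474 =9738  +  5736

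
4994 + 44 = 5038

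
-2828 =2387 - 5215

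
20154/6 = 3359= 3359.00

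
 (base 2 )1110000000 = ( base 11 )745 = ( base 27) 165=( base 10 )896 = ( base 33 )R5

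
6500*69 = 448500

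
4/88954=2/44477 = 0.00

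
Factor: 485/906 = 2^( - 1 )*3^(-1)*5^1 *97^1 *151^( - 1)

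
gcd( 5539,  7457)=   1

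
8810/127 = 8810/127 = 69.37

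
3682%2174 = 1508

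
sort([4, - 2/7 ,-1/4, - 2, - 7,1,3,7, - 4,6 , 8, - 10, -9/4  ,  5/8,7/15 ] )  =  [ - 10,-7, - 4,  -  9/4, - 2,  -  2/7, - 1/4 , 7/15,5/8, 1,3,4,6, 7, 8]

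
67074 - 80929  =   - 13855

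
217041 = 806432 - 589391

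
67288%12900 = 2788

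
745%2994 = 745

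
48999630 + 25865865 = 74865495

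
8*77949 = 623592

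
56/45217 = 56/45217 = 0.00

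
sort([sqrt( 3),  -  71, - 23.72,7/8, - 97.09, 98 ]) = [ - 97.09,-71,-23.72,7/8 , sqrt(3 ),98] 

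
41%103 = 41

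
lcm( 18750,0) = 0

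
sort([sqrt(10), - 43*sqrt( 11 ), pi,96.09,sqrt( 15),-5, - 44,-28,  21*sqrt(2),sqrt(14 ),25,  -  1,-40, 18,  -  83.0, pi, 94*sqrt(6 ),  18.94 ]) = [ - 43 * sqrt( 11 ),  -  83.0  ,- 44,- 40, - 28, - 5,-1, pi,pi,sqrt( 10 ),sqrt( 14),  sqrt ( 15 ),18,  18.94, 25,  21*sqrt(2), 96.09,  94*sqrt (6)]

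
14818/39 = 14818/39 = 379.95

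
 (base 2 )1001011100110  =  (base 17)gca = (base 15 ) 1678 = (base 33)4EK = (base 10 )4838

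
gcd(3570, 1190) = 1190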